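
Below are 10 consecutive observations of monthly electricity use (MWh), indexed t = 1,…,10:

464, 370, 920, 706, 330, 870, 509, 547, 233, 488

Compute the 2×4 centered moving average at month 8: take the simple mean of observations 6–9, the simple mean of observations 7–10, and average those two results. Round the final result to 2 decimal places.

492.00

Sum over 6–9: 870 + 509 + 547 + 233 = 2159
Sum over 7–10: 509 + 547 + 233 + 488 = 1777
CMA at t=8 = (2159 + 1777) / (2·4) = 3936 / 8 = 492.00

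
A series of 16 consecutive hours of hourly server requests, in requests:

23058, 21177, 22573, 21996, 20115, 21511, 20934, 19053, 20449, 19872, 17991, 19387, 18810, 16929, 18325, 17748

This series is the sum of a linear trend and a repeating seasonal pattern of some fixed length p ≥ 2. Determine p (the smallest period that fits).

3

First differences y_{t+1} − y_t: -1881, 1396, -577, -1881, 1396, -577, -1881, 1396, …
The difference pattern repeats every 3 terms and not for any smaller step, so p = 3.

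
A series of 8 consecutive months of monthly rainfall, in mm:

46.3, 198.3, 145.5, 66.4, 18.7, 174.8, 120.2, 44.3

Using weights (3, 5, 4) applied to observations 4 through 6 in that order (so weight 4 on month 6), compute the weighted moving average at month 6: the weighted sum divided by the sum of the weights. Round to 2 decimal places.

82.66

Weighted sum: 3·66.4 + 5·18.7 + 4·174.8 = 199.2 + 93.5 + 699.2 = 991.9
Weight total: 3 + 5 + 4 = 12
WMA = 991.9 / 12 = 82.66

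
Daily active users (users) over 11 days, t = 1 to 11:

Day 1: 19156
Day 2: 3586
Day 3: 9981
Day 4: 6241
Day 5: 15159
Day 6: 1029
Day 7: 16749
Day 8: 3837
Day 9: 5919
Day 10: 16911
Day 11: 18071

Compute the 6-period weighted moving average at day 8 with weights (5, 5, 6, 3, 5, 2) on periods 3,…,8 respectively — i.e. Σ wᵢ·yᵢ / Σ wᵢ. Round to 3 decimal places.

Weighted sum: 5·9981 + 5·6241 + 6·15159 + 3·1029 + 5·16749 + 2·3837 = 49905 + 31205 + 90954 + 3087 + 83745 + 7674 = 266570
Weight total: 5 + 5 + 6 + 3 + 5 + 2 = 26
WMA = 266570 / 26 = 10252.692

10252.692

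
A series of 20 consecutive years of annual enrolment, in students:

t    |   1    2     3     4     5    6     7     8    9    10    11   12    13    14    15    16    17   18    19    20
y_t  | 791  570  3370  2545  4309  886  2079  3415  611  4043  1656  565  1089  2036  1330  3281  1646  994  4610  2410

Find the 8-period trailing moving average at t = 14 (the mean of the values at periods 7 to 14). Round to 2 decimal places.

1936.75

Sum of periods 7–14: 2079 + 3415 + 611 + 4043 + 1656 + 565 + 1089 + 2036 = 15494
Divide by 8: 15494 / 8 = 1936.75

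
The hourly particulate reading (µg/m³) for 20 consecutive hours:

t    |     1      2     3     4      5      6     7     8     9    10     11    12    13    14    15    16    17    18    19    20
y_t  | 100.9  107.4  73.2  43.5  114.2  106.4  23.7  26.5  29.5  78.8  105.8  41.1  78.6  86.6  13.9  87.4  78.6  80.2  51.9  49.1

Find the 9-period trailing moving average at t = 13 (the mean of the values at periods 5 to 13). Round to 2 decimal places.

Sum of periods 5–13: 114.2 + 106.4 + 23.7 + 26.5 + 29.5 + 78.8 + 105.8 + 41.1 + 78.6 = 604.6
Divide by 9: 604.6 / 9 = 67.18

67.18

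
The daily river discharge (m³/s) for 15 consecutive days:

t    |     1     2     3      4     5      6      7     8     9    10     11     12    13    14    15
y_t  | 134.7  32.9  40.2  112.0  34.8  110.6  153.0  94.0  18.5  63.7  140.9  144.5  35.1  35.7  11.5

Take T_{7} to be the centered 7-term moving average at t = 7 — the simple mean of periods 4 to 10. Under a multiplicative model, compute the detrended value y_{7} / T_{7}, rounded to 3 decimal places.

1.826

Trend T_7 = (112.0 + 34.8 + 110.6 + 153.0 + 94.0 + 18.5 + 63.7) / 7 = 586.6/7 = 83.80000
Ratio to trend: 153.0 / 83.80000 = 1.826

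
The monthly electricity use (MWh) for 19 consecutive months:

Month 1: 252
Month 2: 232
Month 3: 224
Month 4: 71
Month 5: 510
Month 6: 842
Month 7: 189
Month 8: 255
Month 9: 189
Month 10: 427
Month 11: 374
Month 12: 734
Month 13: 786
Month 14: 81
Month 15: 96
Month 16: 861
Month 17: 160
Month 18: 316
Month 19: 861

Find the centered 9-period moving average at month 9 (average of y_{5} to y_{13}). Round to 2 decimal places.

478.44

Sum of periods 5–13: 510 + 842 + 189 + 255 + 189 + 427 + 374 + 734 + 786 = 4306
Divide by 9: 4306 / 9 = 478.44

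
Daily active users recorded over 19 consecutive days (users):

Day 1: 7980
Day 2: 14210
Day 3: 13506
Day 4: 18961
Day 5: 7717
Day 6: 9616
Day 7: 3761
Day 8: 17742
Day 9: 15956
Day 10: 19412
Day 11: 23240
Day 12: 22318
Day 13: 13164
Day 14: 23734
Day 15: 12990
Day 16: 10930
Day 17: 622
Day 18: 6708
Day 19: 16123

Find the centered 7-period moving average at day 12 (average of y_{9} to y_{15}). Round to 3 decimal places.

18687.714

Sum of periods 9–15: 15956 + 19412 + 23240 + 22318 + 13164 + 23734 + 12990 = 130814
Divide by 7: 130814 / 7 = 18687.714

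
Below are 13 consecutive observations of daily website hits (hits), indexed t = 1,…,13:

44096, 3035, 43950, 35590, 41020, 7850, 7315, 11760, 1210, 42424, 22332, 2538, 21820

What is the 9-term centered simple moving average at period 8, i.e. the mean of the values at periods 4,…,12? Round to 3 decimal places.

19115.444

Sum of periods 4–12: 35590 + 41020 + 7850 + 7315 + 11760 + 1210 + 42424 + 22332 + 2538 = 172039
Divide by 9: 172039 / 9 = 19115.444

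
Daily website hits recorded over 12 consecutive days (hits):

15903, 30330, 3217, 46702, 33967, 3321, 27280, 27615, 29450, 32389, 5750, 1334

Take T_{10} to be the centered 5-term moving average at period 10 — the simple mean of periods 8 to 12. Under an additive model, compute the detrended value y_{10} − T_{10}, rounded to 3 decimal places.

13081.400

Trend T_10 = (27615 + 29450 + 32389 + 5750 + 1334) / 5 = 96538/5 = 19307.60000
Detrended value: 32389 − 19307.60000 = 13081.400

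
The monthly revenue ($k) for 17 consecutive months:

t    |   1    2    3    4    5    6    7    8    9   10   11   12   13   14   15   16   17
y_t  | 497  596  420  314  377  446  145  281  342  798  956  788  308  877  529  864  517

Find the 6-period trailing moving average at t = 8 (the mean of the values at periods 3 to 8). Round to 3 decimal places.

330.500

Sum of periods 3–8: 420 + 314 + 377 + 446 + 145 + 281 = 1983
Divide by 6: 1983 / 6 = 330.500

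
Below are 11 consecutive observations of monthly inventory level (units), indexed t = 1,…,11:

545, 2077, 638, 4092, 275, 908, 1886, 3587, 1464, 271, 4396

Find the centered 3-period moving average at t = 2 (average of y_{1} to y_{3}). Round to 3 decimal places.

Sum of periods 1–3: 545 + 2077 + 638 = 3260
Divide by 3: 3260 / 3 = 1086.667

1086.667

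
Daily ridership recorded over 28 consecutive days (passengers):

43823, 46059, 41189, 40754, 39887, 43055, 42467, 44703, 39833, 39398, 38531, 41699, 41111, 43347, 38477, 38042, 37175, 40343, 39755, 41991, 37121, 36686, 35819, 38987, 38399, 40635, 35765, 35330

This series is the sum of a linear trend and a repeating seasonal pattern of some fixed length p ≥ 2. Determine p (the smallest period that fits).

First differences y_{t+1} − y_t: 2236, -4870, -435, -867, 3168, -588, 2236, -4870, -435, -867, 3168, -588, 2236, -4870, …
The difference pattern repeats every 6 terms and not for any smaller step, so p = 6.

6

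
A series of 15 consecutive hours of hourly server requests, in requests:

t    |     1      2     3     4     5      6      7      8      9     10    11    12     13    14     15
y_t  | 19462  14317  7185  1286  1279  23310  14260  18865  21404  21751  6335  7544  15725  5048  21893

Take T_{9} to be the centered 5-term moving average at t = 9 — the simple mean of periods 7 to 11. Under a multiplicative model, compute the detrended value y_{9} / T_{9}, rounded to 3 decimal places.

1.295

Trend T_9 = (14260 + 18865 + 21404 + 21751 + 6335) / 5 = 82615/5 = 16523.00000
Ratio to trend: 21404 / 16523.00000 = 1.295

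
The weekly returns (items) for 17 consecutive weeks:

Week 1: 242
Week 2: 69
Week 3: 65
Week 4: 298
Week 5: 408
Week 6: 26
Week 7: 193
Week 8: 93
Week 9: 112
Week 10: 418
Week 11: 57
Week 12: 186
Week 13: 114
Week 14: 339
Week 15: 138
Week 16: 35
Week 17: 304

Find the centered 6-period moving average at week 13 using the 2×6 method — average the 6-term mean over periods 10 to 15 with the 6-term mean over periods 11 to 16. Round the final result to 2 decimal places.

Sum over 10–15: 418 + 57 + 186 + 114 + 339 + 138 = 1252
Sum over 11–16: 57 + 186 + 114 + 339 + 138 + 35 = 869
CMA at t=13 = (1252 + 869) / (2·6) = 2121 / 12 = 176.75

176.75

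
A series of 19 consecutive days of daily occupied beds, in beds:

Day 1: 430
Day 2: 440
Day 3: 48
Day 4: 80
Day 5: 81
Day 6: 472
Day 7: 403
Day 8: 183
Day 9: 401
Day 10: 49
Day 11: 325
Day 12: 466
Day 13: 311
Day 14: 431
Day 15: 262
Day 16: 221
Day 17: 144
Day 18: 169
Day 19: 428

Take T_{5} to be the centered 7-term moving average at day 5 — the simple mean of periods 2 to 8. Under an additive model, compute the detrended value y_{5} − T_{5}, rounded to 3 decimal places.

Trend T_5 = (440 + 48 + 80 + 81 + 472 + 403 + 183) / 7 = 1707/7 = 243.85714
Detrended value: 81 − 243.85714 = -162.857

-162.857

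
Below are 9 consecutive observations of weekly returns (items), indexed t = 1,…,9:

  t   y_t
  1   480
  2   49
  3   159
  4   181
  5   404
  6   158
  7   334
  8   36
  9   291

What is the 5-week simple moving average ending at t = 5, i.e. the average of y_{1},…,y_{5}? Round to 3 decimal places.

254.600

Sum of periods 1–5: 480 + 49 + 159 + 181 + 404 = 1273
Divide by 5: 1273 / 5 = 254.600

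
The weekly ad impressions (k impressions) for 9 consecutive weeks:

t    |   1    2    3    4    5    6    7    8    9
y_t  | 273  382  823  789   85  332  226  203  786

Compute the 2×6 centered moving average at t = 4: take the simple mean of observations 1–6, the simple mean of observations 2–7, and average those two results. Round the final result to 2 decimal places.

Sum over 1–6: 273 + 382 + 823 + 789 + 85 + 332 = 2684
Sum over 2–7: 382 + 823 + 789 + 85 + 332 + 226 = 2637
CMA at t=4 = (2684 + 2637) / (2·6) = 5321 / 12 = 443.42

443.42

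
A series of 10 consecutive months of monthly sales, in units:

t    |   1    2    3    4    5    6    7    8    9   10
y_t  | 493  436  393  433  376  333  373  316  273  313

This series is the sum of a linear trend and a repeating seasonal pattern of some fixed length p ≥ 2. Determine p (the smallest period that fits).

First differences y_{t+1} − y_t: -57, -43, 40, -57, -43, 40, -57, -43, …
The difference pattern repeats every 3 terms and not for any smaller step, so p = 3.

3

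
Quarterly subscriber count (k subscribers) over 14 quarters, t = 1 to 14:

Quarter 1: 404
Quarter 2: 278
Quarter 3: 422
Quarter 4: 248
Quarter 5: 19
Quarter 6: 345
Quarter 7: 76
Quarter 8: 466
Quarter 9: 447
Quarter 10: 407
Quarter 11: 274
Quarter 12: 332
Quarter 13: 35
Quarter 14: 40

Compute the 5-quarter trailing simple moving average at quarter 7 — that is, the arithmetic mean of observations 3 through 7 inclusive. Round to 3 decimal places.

Sum of periods 3–7: 422 + 248 + 19 + 345 + 76 = 1110
Divide by 5: 1110 / 5 = 222.000

222.000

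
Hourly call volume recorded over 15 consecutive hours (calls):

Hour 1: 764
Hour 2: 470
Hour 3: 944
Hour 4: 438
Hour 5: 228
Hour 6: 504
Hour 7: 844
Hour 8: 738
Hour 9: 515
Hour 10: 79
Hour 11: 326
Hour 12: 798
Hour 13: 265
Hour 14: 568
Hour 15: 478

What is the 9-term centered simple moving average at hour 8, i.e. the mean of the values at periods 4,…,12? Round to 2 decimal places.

Sum of periods 4–12: 438 + 228 + 504 + 844 + 738 + 515 + 79 + 326 + 798 = 4470
Divide by 9: 4470 / 9 = 496.67

496.67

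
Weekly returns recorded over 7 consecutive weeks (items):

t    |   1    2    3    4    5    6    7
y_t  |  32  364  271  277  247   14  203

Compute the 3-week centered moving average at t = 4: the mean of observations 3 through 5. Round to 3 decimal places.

265.000

Sum of periods 3–5: 271 + 277 + 247 = 795
Divide by 3: 795 / 3 = 265.000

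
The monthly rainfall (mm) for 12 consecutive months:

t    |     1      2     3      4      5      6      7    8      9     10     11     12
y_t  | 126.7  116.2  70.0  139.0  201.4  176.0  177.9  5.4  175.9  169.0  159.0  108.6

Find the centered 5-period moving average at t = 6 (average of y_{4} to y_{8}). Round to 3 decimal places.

Sum of periods 4–8: 139.0 + 201.4 + 176.0 + 177.9 + 5.4 = 699.7
Divide by 5: 699.7 / 5 = 139.940

139.940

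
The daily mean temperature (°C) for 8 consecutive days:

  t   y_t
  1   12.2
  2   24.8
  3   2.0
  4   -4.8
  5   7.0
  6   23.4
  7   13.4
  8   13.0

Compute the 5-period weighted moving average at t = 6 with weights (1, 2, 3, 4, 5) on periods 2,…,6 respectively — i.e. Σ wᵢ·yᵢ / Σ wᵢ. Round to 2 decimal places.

10.63

Weighted sum: 1·24.8 + 2·2.0 + 3·-4.8 + 4·7.0 + 5·23.4 = 24.8 + 4.0 + -14.4 + 28.0 + 117.0 = 159.4
Weight total: 1 + 2 + 3 + 4 + 5 = 15
WMA = 159.4 / 15 = 10.63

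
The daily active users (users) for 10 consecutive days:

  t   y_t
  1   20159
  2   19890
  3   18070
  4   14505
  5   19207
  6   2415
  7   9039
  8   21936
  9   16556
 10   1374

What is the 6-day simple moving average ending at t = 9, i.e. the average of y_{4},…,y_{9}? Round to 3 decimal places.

13943.000

Sum of periods 4–9: 14505 + 19207 + 2415 + 9039 + 21936 + 16556 = 83658
Divide by 6: 83658 / 6 = 13943.000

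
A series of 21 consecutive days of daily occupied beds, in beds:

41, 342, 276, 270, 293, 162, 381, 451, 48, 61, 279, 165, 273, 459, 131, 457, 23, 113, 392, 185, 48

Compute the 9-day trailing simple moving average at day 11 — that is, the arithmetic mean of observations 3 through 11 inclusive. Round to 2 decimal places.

246.78

Sum of periods 3–11: 276 + 270 + 293 + 162 + 381 + 451 + 48 + 61 + 279 = 2221
Divide by 9: 2221 / 9 = 246.78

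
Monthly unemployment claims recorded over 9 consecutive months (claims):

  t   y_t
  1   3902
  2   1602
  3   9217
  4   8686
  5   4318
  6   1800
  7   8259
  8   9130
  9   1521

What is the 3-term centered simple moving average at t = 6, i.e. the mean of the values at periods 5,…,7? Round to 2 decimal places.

Sum of periods 5–7: 4318 + 1800 + 8259 = 14377
Divide by 3: 14377 / 3 = 4792.33

4792.33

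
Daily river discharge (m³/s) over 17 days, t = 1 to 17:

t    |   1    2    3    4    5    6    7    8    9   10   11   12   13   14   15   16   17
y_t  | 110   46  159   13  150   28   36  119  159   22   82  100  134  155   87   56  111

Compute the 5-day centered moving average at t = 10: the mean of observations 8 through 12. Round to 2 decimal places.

Sum of periods 8–12: 119 + 159 + 22 + 82 + 100 = 482
Divide by 5: 482 / 5 = 96.40

96.40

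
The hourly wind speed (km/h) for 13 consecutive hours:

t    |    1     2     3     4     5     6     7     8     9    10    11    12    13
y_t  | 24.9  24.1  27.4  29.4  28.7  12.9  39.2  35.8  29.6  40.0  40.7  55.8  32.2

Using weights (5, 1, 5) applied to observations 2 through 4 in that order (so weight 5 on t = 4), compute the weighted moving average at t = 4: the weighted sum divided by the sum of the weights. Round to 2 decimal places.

Weighted sum: 5·24.1 + 1·27.4 + 5·29.4 = 120.5 + 27.4 + 147.0 = 294.9
Weight total: 5 + 1 + 5 = 11
WMA = 294.9 / 11 = 26.81

26.81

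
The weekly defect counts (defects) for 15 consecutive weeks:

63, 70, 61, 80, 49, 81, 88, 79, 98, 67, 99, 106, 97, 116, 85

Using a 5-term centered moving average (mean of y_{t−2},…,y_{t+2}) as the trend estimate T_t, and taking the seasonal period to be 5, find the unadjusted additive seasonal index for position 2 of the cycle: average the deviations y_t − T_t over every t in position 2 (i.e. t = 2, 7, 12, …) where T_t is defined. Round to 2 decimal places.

9.00

Season position 2 occurs at t = 7, 12 (where T_t is defined).
t=7: T_7 = 79.0000; y_7 − T_7 = 88 − 79.0000 = 9.0000
t=12: T_12 = 97.0000; y_12 − T_12 = 106 − 97.0000 = 9.0000
Mean deviation: (9.0000 + 9.0000) / 2 = 9.00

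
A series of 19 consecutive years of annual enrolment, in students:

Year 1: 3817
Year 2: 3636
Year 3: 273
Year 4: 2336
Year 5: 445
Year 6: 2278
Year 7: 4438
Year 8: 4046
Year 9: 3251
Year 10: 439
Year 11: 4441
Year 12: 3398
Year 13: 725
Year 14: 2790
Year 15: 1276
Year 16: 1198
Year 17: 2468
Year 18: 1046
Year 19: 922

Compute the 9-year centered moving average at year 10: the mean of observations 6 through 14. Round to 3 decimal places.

Sum of periods 6–14: 2278 + 4438 + 4046 + 3251 + 439 + 4441 + 3398 + 725 + 2790 = 25806
Divide by 9: 25806 / 9 = 2867.333

2867.333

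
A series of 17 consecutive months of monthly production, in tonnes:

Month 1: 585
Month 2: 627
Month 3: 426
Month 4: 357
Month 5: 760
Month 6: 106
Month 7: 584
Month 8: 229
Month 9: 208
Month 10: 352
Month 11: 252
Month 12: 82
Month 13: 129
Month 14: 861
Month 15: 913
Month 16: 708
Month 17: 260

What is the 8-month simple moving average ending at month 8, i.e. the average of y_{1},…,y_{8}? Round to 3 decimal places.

459.250

Sum of periods 1–8: 585 + 627 + 426 + 357 + 760 + 106 + 584 + 229 = 3674
Divide by 8: 3674 / 8 = 459.250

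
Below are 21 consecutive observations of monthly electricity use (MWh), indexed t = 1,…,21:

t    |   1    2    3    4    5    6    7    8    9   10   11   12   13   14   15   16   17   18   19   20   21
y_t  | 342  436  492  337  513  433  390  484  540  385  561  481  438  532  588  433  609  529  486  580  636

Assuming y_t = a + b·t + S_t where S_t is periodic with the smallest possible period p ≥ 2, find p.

First differences y_{t+1} − y_t: 94, 56, -155, 176, -80, -43, 94, 56, -155, 176, -80, -43, 94, 56, …
The difference pattern repeats every 6 terms and not for any smaller step, so p = 6.

6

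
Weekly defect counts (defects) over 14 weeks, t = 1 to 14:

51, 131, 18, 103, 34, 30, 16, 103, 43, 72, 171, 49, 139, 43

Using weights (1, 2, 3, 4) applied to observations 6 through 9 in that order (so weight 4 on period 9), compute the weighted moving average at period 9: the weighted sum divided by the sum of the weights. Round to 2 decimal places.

Weighted sum: 1·30 + 2·16 + 3·103 + 4·43 = 30 + 32 + 309 + 172 = 543
Weight total: 1 + 2 + 3 + 4 = 10
WMA = 543 / 10 = 54.30

54.30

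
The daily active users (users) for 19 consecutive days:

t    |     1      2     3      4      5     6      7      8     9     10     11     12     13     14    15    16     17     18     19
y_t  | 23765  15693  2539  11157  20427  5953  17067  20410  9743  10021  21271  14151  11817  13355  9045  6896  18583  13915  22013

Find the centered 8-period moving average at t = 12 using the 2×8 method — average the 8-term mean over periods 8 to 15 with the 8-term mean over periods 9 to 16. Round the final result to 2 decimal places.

12882.00

Sum over 8–15: 20410 + 9743 + 10021 + 21271 + 14151 + 11817 + 13355 + 9045 = 109813
Sum over 9–16: 9743 + 10021 + 21271 + 14151 + 11817 + 13355 + 9045 + 6896 = 96299
CMA at t=12 = (109813 + 96299) / (2·8) = 206112 / 16 = 12882.00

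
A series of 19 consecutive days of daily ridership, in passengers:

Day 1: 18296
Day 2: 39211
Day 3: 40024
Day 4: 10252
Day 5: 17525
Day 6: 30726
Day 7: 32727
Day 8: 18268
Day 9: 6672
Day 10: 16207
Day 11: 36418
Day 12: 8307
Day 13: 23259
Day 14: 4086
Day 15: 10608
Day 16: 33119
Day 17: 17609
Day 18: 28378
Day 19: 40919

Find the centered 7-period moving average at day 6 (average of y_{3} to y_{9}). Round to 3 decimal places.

22313.429

Sum of periods 3–9: 40024 + 10252 + 17525 + 30726 + 32727 + 18268 + 6672 = 156194
Divide by 7: 156194 / 7 = 22313.429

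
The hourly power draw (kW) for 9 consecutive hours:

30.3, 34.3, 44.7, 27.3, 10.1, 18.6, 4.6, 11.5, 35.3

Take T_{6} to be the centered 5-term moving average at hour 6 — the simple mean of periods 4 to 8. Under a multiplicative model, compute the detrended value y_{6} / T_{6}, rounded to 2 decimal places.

1.29

Trend T_6 = (27.3 + 10.1 + 18.6 + 4.6 + 11.5) / 5 = 72.1/5 = 14.4200
Ratio to trend: 18.6 / 14.4200 = 1.29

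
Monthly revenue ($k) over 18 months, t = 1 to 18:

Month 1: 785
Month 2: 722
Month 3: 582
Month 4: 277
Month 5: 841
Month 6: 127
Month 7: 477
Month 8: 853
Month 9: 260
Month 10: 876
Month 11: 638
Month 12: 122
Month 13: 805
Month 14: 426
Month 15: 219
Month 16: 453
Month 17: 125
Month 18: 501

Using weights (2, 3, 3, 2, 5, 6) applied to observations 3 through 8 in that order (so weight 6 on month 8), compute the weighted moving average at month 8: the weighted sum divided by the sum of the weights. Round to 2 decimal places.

584.52

Weighted sum: 2·582 + 3·277 + 3·841 + 2·127 + 5·477 + 6·853 = 1164 + 831 + 2523 + 254 + 2385 + 5118 = 12275
Weight total: 2 + 3 + 3 + 2 + 5 + 6 = 21
WMA = 12275 / 21 = 584.52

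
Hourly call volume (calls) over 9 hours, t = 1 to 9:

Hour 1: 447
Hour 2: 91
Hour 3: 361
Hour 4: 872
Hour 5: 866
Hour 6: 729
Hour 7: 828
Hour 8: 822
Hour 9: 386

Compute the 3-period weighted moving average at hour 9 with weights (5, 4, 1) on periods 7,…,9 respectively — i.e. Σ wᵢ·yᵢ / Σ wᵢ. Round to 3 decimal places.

Weighted sum: 5·828 + 4·822 + 1·386 = 4140 + 3288 + 386 = 7814
Weight total: 5 + 4 + 1 = 10
WMA = 7814 / 10 = 781.400

781.400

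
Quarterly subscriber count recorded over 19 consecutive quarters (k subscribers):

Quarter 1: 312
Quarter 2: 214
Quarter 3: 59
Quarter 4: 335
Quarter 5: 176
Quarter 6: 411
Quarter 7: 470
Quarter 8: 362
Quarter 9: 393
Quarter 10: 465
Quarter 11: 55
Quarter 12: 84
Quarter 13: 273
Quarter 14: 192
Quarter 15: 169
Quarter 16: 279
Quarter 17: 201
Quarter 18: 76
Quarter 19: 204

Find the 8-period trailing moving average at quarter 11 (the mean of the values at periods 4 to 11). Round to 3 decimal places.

333.375

Sum of periods 4–11: 335 + 176 + 411 + 470 + 362 + 393 + 465 + 55 = 2667
Divide by 8: 2667 / 8 = 333.375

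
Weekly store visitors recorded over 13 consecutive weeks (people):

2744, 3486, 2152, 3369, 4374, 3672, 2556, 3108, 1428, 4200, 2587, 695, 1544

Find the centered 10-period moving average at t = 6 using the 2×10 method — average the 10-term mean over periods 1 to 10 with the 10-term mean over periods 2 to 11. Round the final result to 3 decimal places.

3101.050

Sum over 1–10: 2744 + 3486 + 2152 + 3369 + 4374 + 3672 + 2556 + 3108 + 1428 + 4200 = 31089
Sum over 2–11: 3486 + 2152 + 3369 + 4374 + 3672 + 2556 + 3108 + 1428 + 4200 + 2587 = 30932
CMA at t=6 = (31089 + 30932) / (2·10) = 62021 / 20 = 3101.050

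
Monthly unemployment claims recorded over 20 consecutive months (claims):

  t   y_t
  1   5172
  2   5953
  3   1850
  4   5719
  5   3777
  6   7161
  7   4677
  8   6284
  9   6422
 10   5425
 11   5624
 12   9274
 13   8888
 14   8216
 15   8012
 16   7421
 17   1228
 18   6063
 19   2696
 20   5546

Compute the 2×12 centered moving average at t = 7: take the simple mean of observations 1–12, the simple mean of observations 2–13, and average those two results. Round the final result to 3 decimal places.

5766.333

Sum over 1–12: 5172 + 5953 + 1850 + 5719 + 3777 + 7161 + 4677 + 6284 + 6422 + 5425 + 5624 + 9274 = 67338
Sum over 2–13: 5953 + 1850 + 5719 + 3777 + 7161 + 4677 + 6284 + 6422 + 5425 + 5624 + 9274 + 8888 = 71054
CMA at t=7 = (67338 + 71054) / (2·12) = 138392 / 24 = 5766.333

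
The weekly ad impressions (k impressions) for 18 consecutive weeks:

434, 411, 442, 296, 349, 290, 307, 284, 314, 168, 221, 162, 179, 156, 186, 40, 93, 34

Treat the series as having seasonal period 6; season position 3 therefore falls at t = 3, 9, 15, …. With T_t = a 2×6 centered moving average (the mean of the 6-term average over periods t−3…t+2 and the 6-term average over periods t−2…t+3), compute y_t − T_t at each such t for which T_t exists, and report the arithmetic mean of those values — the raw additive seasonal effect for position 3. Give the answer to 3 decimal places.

Season position 3 occurs at t = 9, 15 (where T_t is defined).
t=9: T_9 = 253.33333; y_9 − T_9 = 314 − 253.33333 = 60.66667
t=15: T_15 = 125.33333; y_15 − T_15 = 186 − 125.33333 = 60.66667
Mean deviation: (60.66667 + 60.66667) / 2 = 60.667

60.667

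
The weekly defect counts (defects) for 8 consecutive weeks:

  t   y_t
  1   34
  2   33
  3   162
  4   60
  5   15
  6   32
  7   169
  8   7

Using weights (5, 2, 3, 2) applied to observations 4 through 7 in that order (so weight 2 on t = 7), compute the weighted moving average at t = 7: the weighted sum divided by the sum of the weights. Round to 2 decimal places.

63.67

Weighted sum: 5·60 + 2·15 + 3·32 + 2·169 = 300 + 30 + 96 + 338 = 764
Weight total: 5 + 2 + 3 + 2 = 12
WMA = 764 / 12 = 63.67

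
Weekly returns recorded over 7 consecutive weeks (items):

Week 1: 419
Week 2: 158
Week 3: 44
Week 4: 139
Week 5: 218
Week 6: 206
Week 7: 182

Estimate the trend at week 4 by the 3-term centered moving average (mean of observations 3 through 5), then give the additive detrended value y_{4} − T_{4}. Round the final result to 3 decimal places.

5.333

Trend T_4 = (44 + 139 + 218) / 3 = 401/3 = 133.66667
Detrended value: 139 − 133.66667 = 5.333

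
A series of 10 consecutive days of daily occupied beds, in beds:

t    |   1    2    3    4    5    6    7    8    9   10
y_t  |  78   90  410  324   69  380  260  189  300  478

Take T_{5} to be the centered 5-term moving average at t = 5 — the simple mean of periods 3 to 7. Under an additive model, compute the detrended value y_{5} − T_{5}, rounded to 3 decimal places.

Trend T_5 = (410 + 324 + 69 + 380 + 260) / 5 = 1443/5 = 288.60000
Detrended value: 69 − 288.60000 = -219.600

-219.600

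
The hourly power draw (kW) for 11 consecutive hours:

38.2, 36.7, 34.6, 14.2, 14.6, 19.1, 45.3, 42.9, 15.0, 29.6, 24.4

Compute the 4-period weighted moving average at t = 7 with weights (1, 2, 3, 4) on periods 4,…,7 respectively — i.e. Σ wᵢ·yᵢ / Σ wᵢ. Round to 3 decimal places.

Weighted sum: 1·14.2 + 2·14.6 + 3·19.1 + 4·45.3 = 14.2 + 29.2 + 57.3 + 181.2 = 281.9
Weight total: 1 + 2 + 3 + 4 = 10
WMA = 281.9 / 10 = 28.190

28.190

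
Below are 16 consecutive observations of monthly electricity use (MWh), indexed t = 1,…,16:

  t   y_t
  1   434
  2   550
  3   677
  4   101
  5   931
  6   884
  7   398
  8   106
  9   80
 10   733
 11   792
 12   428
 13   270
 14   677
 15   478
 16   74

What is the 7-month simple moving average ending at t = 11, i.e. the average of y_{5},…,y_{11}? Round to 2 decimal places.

Sum of periods 5–11: 931 + 884 + 398 + 106 + 80 + 733 + 792 = 3924
Divide by 7: 3924 / 7 = 560.57

560.57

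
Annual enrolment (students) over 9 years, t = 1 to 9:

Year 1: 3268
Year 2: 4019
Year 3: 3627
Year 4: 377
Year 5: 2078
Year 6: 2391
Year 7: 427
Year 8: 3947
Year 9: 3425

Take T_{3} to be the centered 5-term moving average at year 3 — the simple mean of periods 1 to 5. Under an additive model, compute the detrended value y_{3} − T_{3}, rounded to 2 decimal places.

953.20

Trend T_3 = (3268 + 4019 + 3627 + 377 + 2078) / 5 = 13369/5 = 2673.8000
Detrended value: 3627 − 2673.8000 = 953.20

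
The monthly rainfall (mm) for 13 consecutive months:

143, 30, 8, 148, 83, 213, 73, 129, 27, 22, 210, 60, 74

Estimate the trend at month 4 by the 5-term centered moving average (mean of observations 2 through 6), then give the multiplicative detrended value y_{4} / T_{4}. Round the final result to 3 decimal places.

1.535

Trend T_4 = (30 + 8 + 148 + 83 + 213) / 5 = 482/5 = 96.40000
Ratio to trend: 148 / 96.40000 = 1.535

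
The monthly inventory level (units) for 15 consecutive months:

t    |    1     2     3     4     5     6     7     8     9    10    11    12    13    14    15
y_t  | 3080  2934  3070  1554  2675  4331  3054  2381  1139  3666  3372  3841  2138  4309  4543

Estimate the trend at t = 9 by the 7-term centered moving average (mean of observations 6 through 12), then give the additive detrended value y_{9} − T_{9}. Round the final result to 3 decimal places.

Trend T_9 = (4331 + 3054 + 2381 + 1139 + 3666 + 3372 + 3841) / 7 = 21784/7 = 3112.00000
Detrended value: 1139 − 3112.00000 = -1973.000

-1973.000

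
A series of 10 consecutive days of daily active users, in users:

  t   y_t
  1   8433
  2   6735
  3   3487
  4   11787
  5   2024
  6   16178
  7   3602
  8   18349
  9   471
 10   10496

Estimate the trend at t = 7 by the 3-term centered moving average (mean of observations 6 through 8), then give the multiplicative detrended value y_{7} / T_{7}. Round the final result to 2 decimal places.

Trend T_7 = (16178 + 3602 + 18349) / 3 = 38129/3 = 12709.6667
Ratio to trend: 3602 / 12709.6667 = 0.28

0.28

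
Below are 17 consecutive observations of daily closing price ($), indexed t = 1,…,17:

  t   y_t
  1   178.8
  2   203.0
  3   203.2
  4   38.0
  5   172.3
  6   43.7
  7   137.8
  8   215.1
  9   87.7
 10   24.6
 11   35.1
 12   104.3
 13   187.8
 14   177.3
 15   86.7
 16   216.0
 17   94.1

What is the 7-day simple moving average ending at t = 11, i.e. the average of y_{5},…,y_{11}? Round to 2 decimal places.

Sum of periods 5–11: 172.3 + 43.7 + 137.8 + 215.1 + 87.7 + 24.6 + 35.1 = 716.3
Divide by 7: 716.3 / 7 = 102.33

102.33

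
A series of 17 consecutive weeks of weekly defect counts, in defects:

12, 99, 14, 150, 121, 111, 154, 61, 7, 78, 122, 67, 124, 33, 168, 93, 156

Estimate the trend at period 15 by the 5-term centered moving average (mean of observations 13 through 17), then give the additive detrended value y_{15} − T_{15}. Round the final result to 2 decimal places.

Trend T_15 = (124 + 33 + 168 + 93 + 156) / 5 = 574/5 = 114.8000
Detrended value: 168 − 114.8000 = 53.20

53.20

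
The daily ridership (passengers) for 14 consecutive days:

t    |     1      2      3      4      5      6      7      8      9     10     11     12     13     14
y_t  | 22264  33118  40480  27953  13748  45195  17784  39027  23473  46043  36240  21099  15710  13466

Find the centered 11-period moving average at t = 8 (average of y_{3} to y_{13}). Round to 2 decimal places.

Sum of periods 3–13: 40480 + 27953 + 13748 + 45195 + 17784 + 39027 + 23473 + 46043 + 36240 + 21099 + 15710 = 326752
Divide by 11: 326752 / 11 = 29704.73

29704.73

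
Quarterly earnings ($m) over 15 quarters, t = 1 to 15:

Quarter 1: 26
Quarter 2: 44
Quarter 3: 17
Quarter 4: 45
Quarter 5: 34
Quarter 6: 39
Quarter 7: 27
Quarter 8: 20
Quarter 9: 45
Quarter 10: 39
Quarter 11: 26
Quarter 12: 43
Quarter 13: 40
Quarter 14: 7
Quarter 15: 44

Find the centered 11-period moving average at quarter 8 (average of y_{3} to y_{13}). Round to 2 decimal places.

34.09

Sum of periods 3–13: 17 + 45 + 34 + 39 + 27 + 20 + 45 + 39 + 26 + 43 + 40 = 375
Divide by 11: 375 / 11 = 34.09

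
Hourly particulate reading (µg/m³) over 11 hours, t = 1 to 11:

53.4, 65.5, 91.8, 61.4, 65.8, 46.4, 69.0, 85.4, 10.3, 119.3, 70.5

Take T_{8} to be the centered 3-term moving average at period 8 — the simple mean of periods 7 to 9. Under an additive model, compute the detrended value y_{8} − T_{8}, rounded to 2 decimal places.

30.50

Trend T_8 = (69.0 + 85.4 + 10.3) / 3 = 164.7/3 = 54.9000
Detrended value: 85.4 − 54.9000 = 30.50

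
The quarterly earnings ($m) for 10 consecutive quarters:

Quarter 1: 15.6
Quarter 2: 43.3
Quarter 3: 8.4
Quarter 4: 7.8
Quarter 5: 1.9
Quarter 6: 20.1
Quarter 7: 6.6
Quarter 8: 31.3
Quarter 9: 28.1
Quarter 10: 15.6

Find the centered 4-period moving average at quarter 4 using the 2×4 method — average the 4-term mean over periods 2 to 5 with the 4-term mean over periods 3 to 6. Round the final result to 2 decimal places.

12.45

Sum over 2–5: 43.3 + 8.4 + 7.8 + 1.9 = 61.4
Sum over 3–6: 8.4 + 7.8 + 1.9 + 20.1 = 38.2
CMA at t=4 = (61.4 + 38.2) / (2·4) = 99.6 / 8 = 12.45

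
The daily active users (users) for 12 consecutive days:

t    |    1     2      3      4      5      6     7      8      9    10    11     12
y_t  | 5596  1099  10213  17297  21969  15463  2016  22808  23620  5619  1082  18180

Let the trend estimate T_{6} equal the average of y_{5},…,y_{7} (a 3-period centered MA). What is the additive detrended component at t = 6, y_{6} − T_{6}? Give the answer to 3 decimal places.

Trend T_6 = (21969 + 15463 + 2016) / 3 = 39448/3 = 13149.33333
Detrended value: 15463 − 13149.33333 = 2313.667

2313.667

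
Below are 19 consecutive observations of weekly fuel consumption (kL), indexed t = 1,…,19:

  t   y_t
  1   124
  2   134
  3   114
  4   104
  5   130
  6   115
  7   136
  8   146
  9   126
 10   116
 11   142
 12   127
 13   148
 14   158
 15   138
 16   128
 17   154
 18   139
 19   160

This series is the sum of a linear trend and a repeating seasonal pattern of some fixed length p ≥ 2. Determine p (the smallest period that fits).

First differences y_{t+1} − y_t: 10, -20, -10, 26, -15, 21, 10, -20, -10, 26, -15, 21, 10, -20, …
The difference pattern repeats every 6 terms and not for any smaller step, so p = 6.

6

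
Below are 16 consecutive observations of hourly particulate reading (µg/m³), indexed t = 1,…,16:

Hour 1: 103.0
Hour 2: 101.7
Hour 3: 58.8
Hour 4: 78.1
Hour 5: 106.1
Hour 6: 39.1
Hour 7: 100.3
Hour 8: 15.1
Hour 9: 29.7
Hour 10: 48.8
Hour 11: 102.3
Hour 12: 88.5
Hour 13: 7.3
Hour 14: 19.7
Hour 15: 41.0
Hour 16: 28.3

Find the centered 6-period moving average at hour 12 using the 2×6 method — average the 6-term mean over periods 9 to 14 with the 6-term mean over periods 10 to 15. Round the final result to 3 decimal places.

50.325

Sum over 9–14: 29.7 + 48.8 + 102.3 + 88.5 + 7.3 + 19.7 = 296.3
Sum over 10–15: 48.8 + 102.3 + 88.5 + 7.3 + 19.7 + 41.0 = 307.6
CMA at t=12 = (296.3 + 307.6) / (2·6) = 603.9 / 12 = 50.325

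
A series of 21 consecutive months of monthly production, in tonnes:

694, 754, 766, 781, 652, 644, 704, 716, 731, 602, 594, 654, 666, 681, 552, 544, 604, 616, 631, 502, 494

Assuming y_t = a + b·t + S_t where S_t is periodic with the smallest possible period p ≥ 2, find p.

5

First differences y_{t+1} − y_t: 60, 12, 15, -129, -8, 60, 12, 15, -129, -8, 60, 12, …
The difference pattern repeats every 5 terms and not for any smaller step, so p = 5.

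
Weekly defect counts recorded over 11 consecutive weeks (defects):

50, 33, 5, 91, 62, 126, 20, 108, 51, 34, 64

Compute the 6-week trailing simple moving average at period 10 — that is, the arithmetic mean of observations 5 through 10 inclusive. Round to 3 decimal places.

66.833

Sum of periods 5–10: 62 + 126 + 20 + 108 + 51 + 34 = 401
Divide by 6: 401 / 6 = 66.833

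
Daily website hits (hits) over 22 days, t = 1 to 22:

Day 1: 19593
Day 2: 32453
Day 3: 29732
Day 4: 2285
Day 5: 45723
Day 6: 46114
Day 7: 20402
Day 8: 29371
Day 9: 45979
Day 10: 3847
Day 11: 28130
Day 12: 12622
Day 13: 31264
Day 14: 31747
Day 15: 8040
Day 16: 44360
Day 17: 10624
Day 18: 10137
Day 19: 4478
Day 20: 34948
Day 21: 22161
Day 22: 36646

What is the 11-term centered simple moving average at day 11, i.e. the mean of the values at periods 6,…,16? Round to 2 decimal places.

27443.27

Sum of periods 6–16: 46114 + 20402 + 29371 + 45979 + 3847 + 28130 + 12622 + 31264 + 31747 + 8040 + 44360 = 301876
Divide by 11: 301876 / 11 = 27443.27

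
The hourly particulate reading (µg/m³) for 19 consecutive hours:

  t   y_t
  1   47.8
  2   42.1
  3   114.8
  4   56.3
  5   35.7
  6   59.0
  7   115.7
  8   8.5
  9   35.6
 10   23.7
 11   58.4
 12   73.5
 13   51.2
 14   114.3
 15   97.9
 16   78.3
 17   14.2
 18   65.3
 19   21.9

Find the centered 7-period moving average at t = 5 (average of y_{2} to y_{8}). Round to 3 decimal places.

Sum of periods 2–8: 42.1 + 114.8 + 56.3 + 35.7 + 59.0 + 115.7 + 8.5 = 432.1
Divide by 7: 432.1 / 7 = 61.729

61.729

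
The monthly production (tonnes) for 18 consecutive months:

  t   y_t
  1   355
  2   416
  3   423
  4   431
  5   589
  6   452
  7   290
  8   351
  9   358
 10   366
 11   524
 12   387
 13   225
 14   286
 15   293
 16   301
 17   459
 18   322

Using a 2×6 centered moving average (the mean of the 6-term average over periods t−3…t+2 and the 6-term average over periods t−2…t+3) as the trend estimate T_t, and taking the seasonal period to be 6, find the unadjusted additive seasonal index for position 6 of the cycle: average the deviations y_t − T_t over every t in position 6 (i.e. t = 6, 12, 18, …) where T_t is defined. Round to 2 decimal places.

34.75

Season position 6 occurs at t = 6, 12 (where T_t is defined).
t=6: T_6 = 417.2500; y_6 − T_6 = 452 − 417.2500 = 34.7500
t=12: T_12 = 352.2500; y_12 − T_12 = 387 − 352.2500 = 34.7500
Mean deviation: (34.7500 + 34.7500) / 2 = 34.75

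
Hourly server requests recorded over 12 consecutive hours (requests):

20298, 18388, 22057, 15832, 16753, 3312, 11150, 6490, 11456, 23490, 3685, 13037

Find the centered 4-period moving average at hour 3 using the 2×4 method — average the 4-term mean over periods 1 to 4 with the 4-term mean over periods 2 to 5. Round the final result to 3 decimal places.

Sum over 1–4: 20298 + 18388 + 22057 + 15832 = 76575
Sum over 2–5: 18388 + 22057 + 15832 + 16753 = 73030
CMA at t=3 = (76575 + 73030) / (2·4) = 149605 / 8 = 18700.625

18700.625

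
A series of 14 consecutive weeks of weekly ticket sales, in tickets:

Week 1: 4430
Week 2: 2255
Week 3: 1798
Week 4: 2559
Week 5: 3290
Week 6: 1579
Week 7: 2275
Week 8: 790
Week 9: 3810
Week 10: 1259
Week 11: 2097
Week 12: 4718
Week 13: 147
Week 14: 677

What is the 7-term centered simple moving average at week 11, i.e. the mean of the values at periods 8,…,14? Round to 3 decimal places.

1928.286

Sum of periods 8–14: 790 + 3810 + 1259 + 2097 + 4718 + 147 + 677 = 13498
Divide by 7: 13498 / 7 = 1928.286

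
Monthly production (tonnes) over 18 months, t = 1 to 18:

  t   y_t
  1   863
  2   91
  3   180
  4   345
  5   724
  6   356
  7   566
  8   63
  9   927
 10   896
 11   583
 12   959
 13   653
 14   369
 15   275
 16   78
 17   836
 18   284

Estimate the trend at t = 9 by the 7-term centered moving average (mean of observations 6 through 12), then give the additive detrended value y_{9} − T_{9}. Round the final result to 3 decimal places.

Trend T_9 = (356 + 566 + 63 + 927 + 896 + 583 + 959) / 7 = 4350/7 = 621.42857
Detrended value: 927 − 621.42857 = 305.571

305.571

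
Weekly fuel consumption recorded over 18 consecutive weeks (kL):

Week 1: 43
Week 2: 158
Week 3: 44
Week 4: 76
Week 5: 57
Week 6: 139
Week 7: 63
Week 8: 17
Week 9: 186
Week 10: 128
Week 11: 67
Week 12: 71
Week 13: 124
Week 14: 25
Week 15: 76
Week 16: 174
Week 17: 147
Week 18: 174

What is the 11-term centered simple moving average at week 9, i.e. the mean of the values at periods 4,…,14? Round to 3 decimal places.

86.636

Sum of periods 4–14: 76 + 57 + 139 + 63 + 17 + 186 + 128 + 67 + 71 + 124 + 25 = 953
Divide by 11: 953 / 11 = 86.636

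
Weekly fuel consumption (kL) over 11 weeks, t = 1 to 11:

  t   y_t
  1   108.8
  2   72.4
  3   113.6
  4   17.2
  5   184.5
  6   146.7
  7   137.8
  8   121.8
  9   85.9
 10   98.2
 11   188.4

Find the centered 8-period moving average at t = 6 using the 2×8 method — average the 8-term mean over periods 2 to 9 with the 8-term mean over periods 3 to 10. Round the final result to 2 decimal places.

111.60

Sum over 2–9: 72.4 + 113.6 + 17.2 + 184.5 + 146.7 + 137.8 + 121.8 + 85.9 = 879.9
Sum over 3–10: 113.6 + 17.2 + 184.5 + 146.7 + 137.8 + 121.8 + 85.9 + 98.2 = 905.7
CMA at t=6 = (879.9 + 905.7) / (2·8) = 1785.6 / 16 = 111.60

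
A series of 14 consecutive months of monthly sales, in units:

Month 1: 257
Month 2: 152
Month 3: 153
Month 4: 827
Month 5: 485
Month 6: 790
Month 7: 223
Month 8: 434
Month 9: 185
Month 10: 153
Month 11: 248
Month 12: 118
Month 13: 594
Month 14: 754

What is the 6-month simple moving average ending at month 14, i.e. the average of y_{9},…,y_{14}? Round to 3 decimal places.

Sum of periods 9–14: 185 + 153 + 248 + 118 + 594 + 754 = 2052
Divide by 6: 2052 / 6 = 342.000

342.000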